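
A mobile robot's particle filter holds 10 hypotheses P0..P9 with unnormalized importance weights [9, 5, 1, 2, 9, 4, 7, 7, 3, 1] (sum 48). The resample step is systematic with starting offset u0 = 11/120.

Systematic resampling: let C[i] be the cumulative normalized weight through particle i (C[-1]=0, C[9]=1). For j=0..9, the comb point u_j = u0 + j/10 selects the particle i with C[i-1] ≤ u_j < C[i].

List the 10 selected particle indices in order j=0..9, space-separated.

C = [3/16, 7/24, 5/16, 17/48, 13/24, 5/8, 37/48, 11/12, 47/48, 1]
j=0: u_0=11/120 ∈ [0, 3/16) → index 0
j=1: u_1=23/120 ∈ [3/16, 7/24) → index 1
j=2: u_2=7/24 ∈ [7/24, 5/16) → index 2
j=3: u_3=47/120 ∈ [17/48, 13/24) → index 4
j=4: u_4=59/120 ∈ [17/48, 13/24) → index 4
j=5: u_5=71/120 ∈ [13/24, 5/8) → index 5
j=6: u_6=83/120 ∈ [5/8, 37/48) → index 6
j=7: u_7=19/24 ∈ [37/48, 11/12) → index 7
j=8: u_8=107/120 ∈ [37/48, 11/12) → index 7
j=9: u_9=119/120 ∈ [47/48, 1) → index 9

0 1 2 4 4 5 6 7 7 9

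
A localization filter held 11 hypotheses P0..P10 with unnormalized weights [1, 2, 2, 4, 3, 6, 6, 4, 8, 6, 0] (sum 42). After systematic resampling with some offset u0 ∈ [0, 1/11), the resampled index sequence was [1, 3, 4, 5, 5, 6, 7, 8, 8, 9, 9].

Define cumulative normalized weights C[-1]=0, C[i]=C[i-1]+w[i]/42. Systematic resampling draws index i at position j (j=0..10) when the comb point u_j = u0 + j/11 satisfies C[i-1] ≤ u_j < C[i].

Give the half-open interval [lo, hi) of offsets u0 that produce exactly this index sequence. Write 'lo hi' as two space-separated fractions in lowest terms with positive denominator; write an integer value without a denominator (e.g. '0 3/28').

3/77 5/77

C = [1/42, 1/14, 5/42, 3/14, 2/7, 3/7, 4/7, 2/3, 6/7, 1, 1]
j=0 picked index 1: u0 ∈ [1/42, 1/14)
j=1 picked index 3: u0 ∈ [13/462, 19/154)
j=2 picked index 4: u0 ∈ [5/154, 8/77)
j=3 picked index 5: u0 ∈ [1/77, 12/77)
j=4 picked index 5: u0 ∈ [-6/77, 5/77)
j=5 picked index 6: u0 ∈ [-2/77, 9/77)
j=6 picked index 7: u0 ∈ [2/77, 4/33)
j=7 picked index 8: u0 ∈ [1/33, 17/77)
j=8 picked index 8: u0 ∈ [-2/33, 10/77)
j=9 picked index 9: u0 ∈ [3/77, 2/11)
j=10 picked index 9: u0 ∈ [-4/77, 1/11)
intersection: [3/77, 5/77)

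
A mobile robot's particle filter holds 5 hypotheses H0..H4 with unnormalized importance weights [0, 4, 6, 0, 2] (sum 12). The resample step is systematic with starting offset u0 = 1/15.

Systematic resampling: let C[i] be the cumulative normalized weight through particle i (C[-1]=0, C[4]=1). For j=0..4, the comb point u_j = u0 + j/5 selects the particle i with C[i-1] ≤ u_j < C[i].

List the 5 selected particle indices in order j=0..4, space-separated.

1 1 2 2 4

C = [0, 1/3, 5/6, 5/6, 1]
j=0: u_0=1/15 ∈ [0, 1/3) → index 1
j=1: u_1=4/15 ∈ [0, 1/3) → index 1
j=2: u_2=7/15 ∈ [1/3, 5/6) → index 2
j=3: u_3=2/3 ∈ [1/3, 5/6) → index 2
j=4: u_4=13/15 ∈ [5/6, 1) → index 4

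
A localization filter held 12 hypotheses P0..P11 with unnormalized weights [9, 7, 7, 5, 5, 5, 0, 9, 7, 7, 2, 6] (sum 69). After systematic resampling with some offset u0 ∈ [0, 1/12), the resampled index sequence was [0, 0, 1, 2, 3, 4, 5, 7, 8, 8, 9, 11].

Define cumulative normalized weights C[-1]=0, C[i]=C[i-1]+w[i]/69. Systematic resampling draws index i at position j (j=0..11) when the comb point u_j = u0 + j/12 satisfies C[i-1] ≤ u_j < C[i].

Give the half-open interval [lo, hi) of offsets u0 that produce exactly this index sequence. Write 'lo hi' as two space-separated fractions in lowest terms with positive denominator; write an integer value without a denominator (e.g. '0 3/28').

C = [3/23, 16/69, 1/3, 28/69, 11/23, 38/69, 38/69, 47/69, 18/23, 61/69, 21/23, 1]
j=0 picked index 0: u0 ∈ [0, 3/23)
j=1 picked index 0: u0 ∈ [-1/12, 13/276)
j=2 picked index 1: u0 ∈ [-5/138, 3/46)
j=3 picked index 2: u0 ∈ [-5/276, 1/12)
j=4 picked index 3: u0 ∈ [0, 5/69)
j=5 picked index 4: u0 ∈ [-1/92, 17/276)
j=6 picked index 5: u0 ∈ [-1/46, 7/138)
j=7 picked index 7: u0 ∈ [-3/92, 9/92)
j=8 picked index 8: u0 ∈ [1/69, 8/69)
j=9 picked index 8: u0 ∈ [-19/276, 3/92)
j=10 picked index 9: u0 ∈ [-7/138, 7/138)
j=11 picked index 11: u0 ∈ [-1/276, 1/12)
intersection: [1/69, 3/92)

1/69 3/92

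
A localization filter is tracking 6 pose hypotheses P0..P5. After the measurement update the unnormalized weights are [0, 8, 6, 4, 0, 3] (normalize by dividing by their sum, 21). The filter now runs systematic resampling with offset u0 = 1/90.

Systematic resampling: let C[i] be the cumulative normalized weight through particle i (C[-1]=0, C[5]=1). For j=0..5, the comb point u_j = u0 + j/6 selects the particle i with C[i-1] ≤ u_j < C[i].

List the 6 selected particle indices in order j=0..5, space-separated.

C = [0, 8/21, 2/3, 6/7, 6/7, 1]
j=0: u_0=1/90 ∈ [0, 8/21) → index 1
j=1: u_1=8/45 ∈ [0, 8/21) → index 1
j=2: u_2=31/90 ∈ [0, 8/21) → index 1
j=3: u_3=23/45 ∈ [8/21, 2/3) → index 2
j=4: u_4=61/90 ∈ [2/3, 6/7) → index 3
j=5: u_5=38/45 ∈ [2/3, 6/7) → index 3

1 1 1 2 3 3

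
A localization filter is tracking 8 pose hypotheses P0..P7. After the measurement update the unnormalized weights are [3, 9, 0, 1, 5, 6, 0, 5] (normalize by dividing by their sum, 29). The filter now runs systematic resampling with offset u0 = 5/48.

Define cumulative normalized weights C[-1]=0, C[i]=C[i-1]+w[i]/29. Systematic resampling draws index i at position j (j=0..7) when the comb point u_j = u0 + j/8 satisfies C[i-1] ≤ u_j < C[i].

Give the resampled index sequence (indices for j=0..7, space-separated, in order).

1 1 1 4 4 5 7 7

C = [3/29, 12/29, 12/29, 13/29, 18/29, 24/29, 24/29, 1]
j=0: u_0=5/48 ∈ [3/29, 12/29) → index 1
j=1: u_1=11/48 ∈ [3/29, 12/29) → index 1
j=2: u_2=17/48 ∈ [3/29, 12/29) → index 1
j=3: u_3=23/48 ∈ [13/29, 18/29) → index 4
j=4: u_4=29/48 ∈ [13/29, 18/29) → index 4
j=5: u_5=35/48 ∈ [18/29, 24/29) → index 5
j=6: u_6=41/48 ∈ [24/29, 1) → index 7
j=7: u_7=47/48 ∈ [24/29, 1) → index 7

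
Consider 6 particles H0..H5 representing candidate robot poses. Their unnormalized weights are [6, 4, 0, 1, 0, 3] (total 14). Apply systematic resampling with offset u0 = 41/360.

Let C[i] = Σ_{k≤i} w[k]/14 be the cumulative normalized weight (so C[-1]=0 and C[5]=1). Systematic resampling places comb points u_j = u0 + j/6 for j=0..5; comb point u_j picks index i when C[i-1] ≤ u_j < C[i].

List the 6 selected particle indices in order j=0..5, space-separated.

0 0 1 1 3 5

C = [3/7, 5/7, 5/7, 11/14, 11/14, 1]
j=0: u_0=41/360 ∈ [0, 3/7) → index 0
j=1: u_1=101/360 ∈ [0, 3/7) → index 0
j=2: u_2=161/360 ∈ [3/7, 5/7) → index 1
j=3: u_3=221/360 ∈ [3/7, 5/7) → index 1
j=4: u_4=281/360 ∈ [5/7, 11/14) → index 3
j=5: u_5=341/360 ∈ [11/14, 1) → index 5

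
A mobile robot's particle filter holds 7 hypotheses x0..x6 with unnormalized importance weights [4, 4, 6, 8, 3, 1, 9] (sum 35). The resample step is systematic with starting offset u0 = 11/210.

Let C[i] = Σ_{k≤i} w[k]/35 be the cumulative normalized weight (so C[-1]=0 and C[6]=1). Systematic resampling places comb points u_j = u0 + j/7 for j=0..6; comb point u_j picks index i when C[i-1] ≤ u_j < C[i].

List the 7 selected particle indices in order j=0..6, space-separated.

0 1 2 3 3 6 6

C = [4/35, 8/35, 2/5, 22/35, 5/7, 26/35, 1]
j=0: u_0=11/210 ∈ [0, 4/35) → index 0
j=1: u_1=41/210 ∈ [4/35, 8/35) → index 1
j=2: u_2=71/210 ∈ [8/35, 2/5) → index 2
j=3: u_3=101/210 ∈ [2/5, 22/35) → index 3
j=4: u_4=131/210 ∈ [2/5, 22/35) → index 3
j=5: u_5=23/30 ∈ [26/35, 1) → index 6
j=6: u_6=191/210 ∈ [26/35, 1) → index 6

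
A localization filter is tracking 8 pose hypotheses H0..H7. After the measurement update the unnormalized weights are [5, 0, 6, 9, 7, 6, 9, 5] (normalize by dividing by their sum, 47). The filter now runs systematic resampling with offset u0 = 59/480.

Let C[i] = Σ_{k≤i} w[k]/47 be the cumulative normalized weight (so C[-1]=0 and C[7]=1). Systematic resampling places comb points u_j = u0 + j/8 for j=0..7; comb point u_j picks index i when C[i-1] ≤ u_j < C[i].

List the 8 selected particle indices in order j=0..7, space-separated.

C = [5/47, 5/47, 11/47, 20/47, 27/47, 33/47, 42/47, 1]
j=0: u_0=59/480 ∈ [5/47, 11/47) → index 2
j=1: u_1=119/480 ∈ [11/47, 20/47) → index 3
j=2: u_2=179/480 ∈ [11/47, 20/47) → index 3
j=3: u_3=239/480 ∈ [20/47, 27/47) → index 4
j=4: u_4=299/480 ∈ [27/47, 33/47) → index 5
j=5: u_5=359/480 ∈ [33/47, 42/47) → index 6
j=6: u_6=419/480 ∈ [33/47, 42/47) → index 6
j=7: u_7=479/480 ∈ [42/47, 1) → index 7

2 3 3 4 5 6 6 7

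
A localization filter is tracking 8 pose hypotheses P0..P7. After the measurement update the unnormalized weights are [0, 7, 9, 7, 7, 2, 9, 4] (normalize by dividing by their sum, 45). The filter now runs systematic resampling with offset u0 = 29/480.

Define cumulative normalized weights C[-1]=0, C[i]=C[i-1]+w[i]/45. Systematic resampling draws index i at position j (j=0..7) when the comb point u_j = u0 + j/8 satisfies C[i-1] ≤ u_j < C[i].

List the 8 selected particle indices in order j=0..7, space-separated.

C = [0, 7/45, 16/45, 23/45, 2/3, 32/45, 41/45, 1]
j=0: u_0=29/480 ∈ [0, 7/45) → index 1
j=1: u_1=89/480 ∈ [7/45, 16/45) → index 2
j=2: u_2=149/480 ∈ [7/45, 16/45) → index 2
j=3: u_3=209/480 ∈ [16/45, 23/45) → index 3
j=4: u_4=269/480 ∈ [23/45, 2/3) → index 4
j=5: u_5=329/480 ∈ [2/3, 32/45) → index 5
j=6: u_6=389/480 ∈ [32/45, 41/45) → index 6
j=7: u_7=449/480 ∈ [41/45, 1) → index 7

1 2 2 3 4 5 6 7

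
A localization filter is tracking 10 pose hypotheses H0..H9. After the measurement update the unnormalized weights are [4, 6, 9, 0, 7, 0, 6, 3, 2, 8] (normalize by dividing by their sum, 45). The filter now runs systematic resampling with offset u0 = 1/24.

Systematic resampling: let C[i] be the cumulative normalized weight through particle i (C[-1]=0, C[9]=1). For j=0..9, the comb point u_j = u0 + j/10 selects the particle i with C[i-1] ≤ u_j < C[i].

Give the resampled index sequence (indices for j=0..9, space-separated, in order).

0 1 2 2 4 4 6 7 9 9

C = [4/45, 2/9, 19/45, 19/45, 26/45, 26/45, 32/45, 7/9, 37/45, 1]
j=0: u_0=1/24 ∈ [0, 4/45) → index 0
j=1: u_1=17/120 ∈ [4/45, 2/9) → index 1
j=2: u_2=29/120 ∈ [2/9, 19/45) → index 2
j=3: u_3=41/120 ∈ [2/9, 19/45) → index 2
j=4: u_4=53/120 ∈ [19/45, 26/45) → index 4
j=5: u_5=13/24 ∈ [19/45, 26/45) → index 4
j=6: u_6=77/120 ∈ [26/45, 32/45) → index 6
j=7: u_7=89/120 ∈ [32/45, 7/9) → index 7
j=8: u_8=101/120 ∈ [37/45, 1) → index 9
j=9: u_9=113/120 ∈ [37/45, 1) → index 9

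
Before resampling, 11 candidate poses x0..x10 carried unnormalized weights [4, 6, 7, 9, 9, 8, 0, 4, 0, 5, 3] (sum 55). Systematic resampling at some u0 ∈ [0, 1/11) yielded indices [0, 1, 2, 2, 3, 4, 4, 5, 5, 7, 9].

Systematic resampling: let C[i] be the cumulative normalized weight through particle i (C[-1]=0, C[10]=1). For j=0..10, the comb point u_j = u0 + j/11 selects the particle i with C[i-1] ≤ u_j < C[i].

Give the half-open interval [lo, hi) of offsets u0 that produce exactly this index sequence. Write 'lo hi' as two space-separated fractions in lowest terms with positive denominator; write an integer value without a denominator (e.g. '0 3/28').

1/55 2/55

C = [4/55, 2/11, 17/55, 26/55, 7/11, 43/55, 43/55, 47/55, 47/55, 52/55, 1]
j=0 picked index 0: u0 ∈ [0, 4/55)
j=1 picked index 1: u0 ∈ [-1/55, 1/11)
j=2 picked index 2: u0 ∈ [0, 7/55)
j=3 picked index 2: u0 ∈ [-1/11, 2/55)
j=4 picked index 3: u0 ∈ [-3/55, 6/55)
j=5 picked index 4: u0 ∈ [1/55, 2/11)
j=6 picked index 4: u0 ∈ [-4/55, 1/11)
j=7 picked index 5: u0 ∈ [0, 8/55)
j=8 picked index 5: u0 ∈ [-1/11, 3/55)
j=9 picked index 7: u0 ∈ [-2/55, 2/55)
j=10 picked index 9: u0 ∈ [-3/55, 2/55)
intersection: [1/55, 2/55)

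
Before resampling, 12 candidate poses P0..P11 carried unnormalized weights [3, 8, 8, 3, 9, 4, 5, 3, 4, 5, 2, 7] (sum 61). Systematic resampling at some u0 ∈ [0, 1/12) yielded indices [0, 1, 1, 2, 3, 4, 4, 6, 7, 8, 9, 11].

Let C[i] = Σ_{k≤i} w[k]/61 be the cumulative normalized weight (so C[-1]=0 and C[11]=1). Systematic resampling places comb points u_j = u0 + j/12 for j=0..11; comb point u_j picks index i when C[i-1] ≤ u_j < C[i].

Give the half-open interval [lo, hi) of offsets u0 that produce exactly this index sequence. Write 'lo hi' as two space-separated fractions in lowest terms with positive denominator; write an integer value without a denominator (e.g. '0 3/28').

C = [3/61, 11/61, 19/61, 22/61, 31/61, 35/61, 40/61, 43/61, 47/61, 52/61, 54/61, 1]
j=0 picked index 0: u0 ∈ [0, 3/61)
j=1 picked index 1: u0 ∈ [-25/732, 71/732)
j=2 picked index 1: u0 ∈ [-43/366, 5/366)
j=3 picked index 2: u0 ∈ [-17/244, 15/244)
j=4 picked index 3: u0 ∈ [-4/183, 5/183)
j=5 picked index 4: u0 ∈ [-41/732, 67/732)
j=6 picked index 4: u0 ∈ [-17/122, 1/122)
j=7 picked index 6: u0 ∈ [-7/732, 53/732)
j=8 picked index 7: u0 ∈ [-2/183, 7/183)
j=9 picked index 8: u0 ∈ [-11/244, 5/244)
j=10 picked index 9: u0 ∈ [-23/366, 7/366)
j=11 picked index 11: u0 ∈ [-23/732, 1/12)
intersection: [0, 1/122)

0 1/122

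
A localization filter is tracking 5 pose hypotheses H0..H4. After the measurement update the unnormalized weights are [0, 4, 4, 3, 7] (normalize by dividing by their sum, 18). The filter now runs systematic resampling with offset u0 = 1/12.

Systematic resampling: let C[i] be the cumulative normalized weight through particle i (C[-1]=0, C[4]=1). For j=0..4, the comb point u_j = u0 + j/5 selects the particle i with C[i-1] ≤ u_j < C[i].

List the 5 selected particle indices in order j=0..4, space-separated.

1 2 3 4 4

C = [0, 2/9, 4/9, 11/18, 1]
j=0: u_0=1/12 ∈ [0, 2/9) → index 1
j=1: u_1=17/60 ∈ [2/9, 4/9) → index 2
j=2: u_2=29/60 ∈ [4/9, 11/18) → index 3
j=3: u_3=41/60 ∈ [11/18, 1) → index 4
j=4: u_4=53/60 ∈ [11/18, 1) → index 4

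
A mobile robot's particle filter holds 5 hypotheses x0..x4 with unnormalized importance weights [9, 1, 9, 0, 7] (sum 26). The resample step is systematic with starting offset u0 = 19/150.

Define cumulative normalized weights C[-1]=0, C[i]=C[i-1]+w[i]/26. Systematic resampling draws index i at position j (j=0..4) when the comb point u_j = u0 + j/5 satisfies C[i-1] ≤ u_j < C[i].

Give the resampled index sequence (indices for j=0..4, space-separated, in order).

C = [9/26, 5/13, 19/26, 19/26, 1]
j=0: u_0=19/150 ∈ [0, 9/26) → index 0
j=1: u_1=49/150 ∈ [0, 9/26) → index 0
j=2: u_2=79/150 ∈ [5/13, 19/26) → index 2
j=3: u_3=109/150 ∈ [5/13, 19/26) → index 2
j=4: u_4=139/150 ∈ [19/26, 1) → index 4

0 0 2 2 4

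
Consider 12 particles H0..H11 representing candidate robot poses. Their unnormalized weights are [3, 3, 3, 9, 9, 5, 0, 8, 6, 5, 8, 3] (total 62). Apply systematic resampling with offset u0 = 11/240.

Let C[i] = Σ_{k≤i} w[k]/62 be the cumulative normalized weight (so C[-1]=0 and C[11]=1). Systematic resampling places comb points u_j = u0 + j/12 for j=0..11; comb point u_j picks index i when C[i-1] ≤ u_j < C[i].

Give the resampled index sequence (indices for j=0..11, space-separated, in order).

C = [3/62, 3/31, 9/62, 9/31, 27/62, 16/31, 16/31, 20/31, 23/31, 51/62, 59/62, 1]
j=0: u_0=11/240 ∈ [0, 3/62) → index 0
j=1: u_1=31/240 ∈ [3/31, 9/62) → index 2
j=2: u_2=17/80 ∈ [9/62, 9/31) → index 3
j=3: u_3=71/240 ∈ [9/31, 27/62) → index 4
j=4: u_4=91/240 ∈ [9/31, 27/62) → index 4
j=5: u_5=37/80 ∈ [27/62, 16/31) → index 5
j=6: u_6=131/240 ∈ [16/31, 20/31) → index 7
j=7: u_7=151/240 ∈ [16/31, 20/31) → index 7
j=8: u_8=57/80 ∈ [20/31, 23/31) → index 8
j=9: u_9=191/240 ∈ [23/31, 51/62) → index 9
j=10: u_10=211/240 ∈ [51/62, 59/62) → index 10
j=11: u_11=77/80 ∈ [59/62, 1) → index 11

0 2 3 4 4 5 7 7 8 9 10 11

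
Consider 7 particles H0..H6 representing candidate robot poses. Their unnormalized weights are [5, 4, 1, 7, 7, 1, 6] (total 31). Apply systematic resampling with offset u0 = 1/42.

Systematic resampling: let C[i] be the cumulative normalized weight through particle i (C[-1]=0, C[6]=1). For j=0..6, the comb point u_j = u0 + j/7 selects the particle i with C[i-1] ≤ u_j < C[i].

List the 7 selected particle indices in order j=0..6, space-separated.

0 1 2 3 4 4 6

C = [5/31, 9/31, 10/31, 17/31, 24/31, 25/31, 1]
j=0: u_0=1/42 ∈ [0, 5/31) → index 0
j=1: u_1=1/6 ∈ [5/31, 9/31) → index 1
j=2: u_2=13/42 ∈ [9/31, 10/31) → index 2
j=3: u_3=19/42 ∈ [10/31, 17/31) → index 3
j=4: u_4=25/42 ∈ [17/31, 24/31) → index 4
j=5: u_5=31/42 ∈ [17/31, 24/31) → index 4
j=6: u_6=37/42 ∈ [25/31, 1) → index 6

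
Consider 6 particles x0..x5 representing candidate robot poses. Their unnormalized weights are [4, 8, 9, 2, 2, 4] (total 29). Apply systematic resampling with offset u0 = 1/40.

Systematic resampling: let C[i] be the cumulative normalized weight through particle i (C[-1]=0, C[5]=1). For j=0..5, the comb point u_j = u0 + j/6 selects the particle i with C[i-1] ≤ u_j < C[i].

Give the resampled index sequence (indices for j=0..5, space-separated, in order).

0 1 1 2 2 4

C = [4/29, 12/29, 21/29, 23/29, 25/29, 1]
j=0: u_0=1/40 ∈ [0, 4/29) → index 0
j=1: u_1=23/120 ∈ [4/29, 12/29) → index 1
j=2: u_2=43/120 ∈ [4/29, 12/29) → index 1
j=3: u_3=21/40 ∈ [12/29, 21/29) → index 2
j=4: u_4=83/120 ∈ [12/29, 21/29) → index 2
j=5: u_5=103/120 ∈ [23/29, 25/29) → index 4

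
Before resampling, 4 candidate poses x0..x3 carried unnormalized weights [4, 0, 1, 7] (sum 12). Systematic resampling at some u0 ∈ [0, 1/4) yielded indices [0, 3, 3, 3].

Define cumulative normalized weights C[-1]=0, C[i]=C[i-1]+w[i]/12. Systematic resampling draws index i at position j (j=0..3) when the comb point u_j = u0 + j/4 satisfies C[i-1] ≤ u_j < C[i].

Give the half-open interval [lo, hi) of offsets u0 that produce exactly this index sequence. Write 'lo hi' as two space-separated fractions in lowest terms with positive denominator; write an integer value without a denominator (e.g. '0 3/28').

C = [1/3, 1/3, 5/12, 1]
j=0 picked index 0: u0 ∈ [0, 1/3)
j=1 picked index 3: u0 ∈ [1/6, 3/4)
j=2 picked index 3: u0 ∈ [-1/12, 1/2)
j=3 picked index 3: u0 ∈ [-1/3, 1/4)
intersection: [1/6, 1/4)

1/6 1/4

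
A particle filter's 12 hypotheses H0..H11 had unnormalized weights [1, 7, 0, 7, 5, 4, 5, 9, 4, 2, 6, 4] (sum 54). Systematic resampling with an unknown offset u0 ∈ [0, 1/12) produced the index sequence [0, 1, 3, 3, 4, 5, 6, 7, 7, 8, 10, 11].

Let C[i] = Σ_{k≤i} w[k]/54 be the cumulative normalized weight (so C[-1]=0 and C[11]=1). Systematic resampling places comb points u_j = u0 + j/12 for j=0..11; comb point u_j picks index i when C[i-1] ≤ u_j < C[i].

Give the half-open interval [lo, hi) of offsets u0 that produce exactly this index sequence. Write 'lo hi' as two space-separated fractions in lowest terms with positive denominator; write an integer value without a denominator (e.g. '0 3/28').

1/108 1/54

C = [1/54, 4/27, 4/27, 5/18, 10/27, 4/9, 29/54, 19/27, 7/9, 22/27, 25/27, 1]
j=0 picked index 0: u0 ∈ [0, 1/54)
j=1 picked index 1: u0 ∈ [-7/108, 7/108)
j=2 picked index 3: u0 ∈ [-1/54, 1/9)
j=3 picked index 3: u0 ∈ [-11/108, 1/36)
j=4 picked index 4: u0 ∈ [-1/18, 1/27)
j=5 picked index 5: u0 ∈ [-5/108, 1/36)
j=6 picked index 6: u0 ∈ [-1/18, 1/27)
j=7 picked index 7: u0 ∈ [-5/108, 13/108)
j=8 picked index 7: u0 ∈ [-7/54, 1/27)
j=9 picked index 8: u0 ∈ [-5/108, 1/36)
j=10 picked index 10: u0 ∈ [-1/54, 5/54)
j=11 picked index 11: u0 ∈ [1/108, 1/12)
intersection: [1/108, 1/54)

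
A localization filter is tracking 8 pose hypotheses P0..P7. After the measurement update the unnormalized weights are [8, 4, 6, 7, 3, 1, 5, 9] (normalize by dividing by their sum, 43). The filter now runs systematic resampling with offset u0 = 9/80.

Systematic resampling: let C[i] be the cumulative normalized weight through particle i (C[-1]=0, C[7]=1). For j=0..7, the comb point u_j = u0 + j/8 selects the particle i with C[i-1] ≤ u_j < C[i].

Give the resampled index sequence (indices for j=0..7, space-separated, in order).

0 1 2 3 4 6 7 7

C = [8/43, 12/43, 18/43, 25/43, 28/43, 29/43, 34/43, 1]
j=0: u_0=9/80 ∈ [0, 8/43) → index 0
j=1: u_1=19/80 ∈ [8/43, 12/43) → index 1
j=2: u_2=29/80 ∈ [12/43, 18/43) → index 2
j=3: u_3=39/80 ∈ [18/43, 25/43) → index 3
j=4: u_4=49/80 ∈ [25/43, 28/43) → index 4
j=5: u_5=59/80 ∈ [29/43, 34/43) → index 6
j=6: u_6=69/80 ∈ [34/43, 1) → index 7
j=7: u_7=79/80 ∈ [34/43, 1) → index 7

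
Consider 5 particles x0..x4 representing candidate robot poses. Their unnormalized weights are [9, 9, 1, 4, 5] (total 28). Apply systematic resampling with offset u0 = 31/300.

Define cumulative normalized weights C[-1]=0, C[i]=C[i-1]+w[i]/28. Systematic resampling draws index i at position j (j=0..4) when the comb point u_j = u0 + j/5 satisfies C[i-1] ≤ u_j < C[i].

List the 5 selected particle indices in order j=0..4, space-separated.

C = [9/28, 9/14, 19/28, 23/28, 1]
j=0: u_0=31/300 ∈ [0, 9/28) → index 0
j=1: u_1=91/300 ∈ [0, 9/28) → index 0
j=2: u_2=151/300 ∈ [9/28, 9/14) → index 1
j=3: u_3=211/300 ∈ [19/28, 23/28) → index 3
j=4: u_4=271/300 ∈ [23/28, 1) → index 4

0 0 1 3 4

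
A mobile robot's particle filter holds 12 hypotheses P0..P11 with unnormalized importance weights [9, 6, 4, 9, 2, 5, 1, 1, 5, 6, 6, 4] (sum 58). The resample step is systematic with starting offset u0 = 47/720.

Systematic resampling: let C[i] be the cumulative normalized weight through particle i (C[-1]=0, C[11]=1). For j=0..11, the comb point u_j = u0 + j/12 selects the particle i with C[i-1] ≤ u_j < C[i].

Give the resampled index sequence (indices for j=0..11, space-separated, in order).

0 0 1 2 3 3 5 8 9 9 10 11

C = [9/58, 15/58, 19/58, 14/29, 15/29, 35/58, 18/29, 37/58, 21/29, 24/29, 27/29, 1]
j=0: u_0=47/720 ∈ [0, 9/58) → index 0
j=1: u_1=107/720 ∈ [0, 9/58) → index 0
j=2: u_2=167/720 ∈ [9/58, 15/58) → index 1
j=3: u_3=227/720 ∈ [15/58, 19/58) → index 2
j=4: u_4=287/720 ∈ [19/58, 14/29) → index 3
j=5: u_5=347/720 ∈ [19/58, 14/29) → index 3
j=6: u_6=407/720 ∈ [15/29, 35/58) → index 5
j=7: u_7=467/720 ∈ [37/58, 21/29) → index 8
j=8: u_8=527/720 ∈ [21/29, 24/29) → index 9
j=9: u_9=587/720 ∈ [21/29, 24/29) → index 9
j=10: u_10=647/720 ∈ [24/29, 27/29) → index 10
j=11: u_11=707/720 ∈ [27/29, 1) → index 11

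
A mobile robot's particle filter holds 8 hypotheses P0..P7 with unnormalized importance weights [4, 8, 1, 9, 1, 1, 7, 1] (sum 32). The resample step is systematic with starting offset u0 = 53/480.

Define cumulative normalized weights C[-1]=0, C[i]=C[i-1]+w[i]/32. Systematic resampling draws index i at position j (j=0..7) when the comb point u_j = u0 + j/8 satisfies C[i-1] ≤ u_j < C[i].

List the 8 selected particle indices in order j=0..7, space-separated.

C = [1/8, 3/8, 13/32, 11/16, 23/32, 3/4, 31/32, 1]
j=0: u_0=53/480 ∈ [0, 1/8) → index 0
j=1: u_1=113/480 ∈ [1/8, 3/8) → index 1
j=2: u_2=173/480 ∈ [1/8, 3/8) → index 1
j=3: u_3=233/480 ∈ [13/32, 11/16) → index 3
j=4: u_4=293/480 ∈ [13/32, 11/16) → index 3
j=5: u_5=353/480 ∈ [23/32, 3/4) → index 5
j=6: u_6=413/480 ∈ [3/4, 31/32) → index 6
j=7: u_7=473/480 ∈ [31/32, 1) → index 7

0 1 1 3 3 5 6 7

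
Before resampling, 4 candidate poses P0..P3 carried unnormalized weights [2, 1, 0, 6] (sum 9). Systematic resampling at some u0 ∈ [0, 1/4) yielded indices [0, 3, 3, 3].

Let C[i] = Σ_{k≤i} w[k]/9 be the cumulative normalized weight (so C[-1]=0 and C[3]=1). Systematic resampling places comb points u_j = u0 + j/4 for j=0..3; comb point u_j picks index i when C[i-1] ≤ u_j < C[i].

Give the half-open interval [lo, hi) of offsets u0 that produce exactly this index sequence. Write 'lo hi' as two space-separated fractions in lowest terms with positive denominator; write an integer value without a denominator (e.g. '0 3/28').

C = [2/9, 1/3, 1/3, 1]
j=0 picked index 0: u0 ∈ [0, 2/9)
j=1 picked index 3: u0 ∈ [1/12, 3/4)
j=2 picked index 3: u0 ∈ [-1/6, 1/2)
j=3 picked index 3: u0 ∈ [-5/12, 1/4)
intersection: [1/12, 2/9)

1/12 2/9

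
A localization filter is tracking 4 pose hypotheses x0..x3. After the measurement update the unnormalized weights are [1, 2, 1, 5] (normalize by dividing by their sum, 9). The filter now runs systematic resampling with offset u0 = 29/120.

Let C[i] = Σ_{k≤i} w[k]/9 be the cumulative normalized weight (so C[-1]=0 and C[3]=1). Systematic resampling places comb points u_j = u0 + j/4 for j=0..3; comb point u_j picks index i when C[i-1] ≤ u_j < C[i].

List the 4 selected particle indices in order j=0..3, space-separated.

1 3 3 3

C = [1/9, 1/3, 4/9, 1]
j=0: u_0=29/120 ∈ [1/9, 1/3) → index 1
j=1: u_1=59/120 ∈ [4/9, 1) → index 3
j=2: u_2=89/120 ∈ [4/9, 1) → index 3
j=3: u_3=119/120 ∈ [4/9, 1) → index 3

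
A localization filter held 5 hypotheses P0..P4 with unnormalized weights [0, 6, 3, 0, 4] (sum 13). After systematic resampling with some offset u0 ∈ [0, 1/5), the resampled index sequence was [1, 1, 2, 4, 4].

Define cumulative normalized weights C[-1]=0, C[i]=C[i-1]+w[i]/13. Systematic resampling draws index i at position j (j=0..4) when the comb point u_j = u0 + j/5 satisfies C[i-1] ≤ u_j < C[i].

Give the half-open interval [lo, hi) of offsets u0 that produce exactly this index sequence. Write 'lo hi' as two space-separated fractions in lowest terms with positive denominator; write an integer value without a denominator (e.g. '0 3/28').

6/65 1/5

C = [0, 6/13, 9/13, 9/13, 1]
j=0 picked index 1: u0 ∈ [0, 6/13)
j=1 picked index 1: u0 ∈ [-1/5, 17/65)
j=2 picked index 2: u0 ∈ [4/65, 19/65)
j=3 picked index 4: u0 ∈ [6/65, 2/5)
j=4 picked index 4: u0 ∈ [-7/65, 1/5)
intersection: [6/65, 1/5)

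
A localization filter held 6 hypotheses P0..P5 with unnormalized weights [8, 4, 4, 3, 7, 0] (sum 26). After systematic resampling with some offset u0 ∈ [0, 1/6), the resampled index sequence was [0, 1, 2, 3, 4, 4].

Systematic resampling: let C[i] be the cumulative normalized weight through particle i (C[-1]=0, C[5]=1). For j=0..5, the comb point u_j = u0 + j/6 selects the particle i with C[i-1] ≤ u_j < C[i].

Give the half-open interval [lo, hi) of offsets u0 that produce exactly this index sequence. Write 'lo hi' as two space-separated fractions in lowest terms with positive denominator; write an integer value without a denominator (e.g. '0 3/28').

C = [4/13, 6/13, 8/13, 19/26, 1, 1]
j=0 picked index 0: u0 ∈ [0, 4/13)
j=1 picked index 1: u0 ∈ [11/78, 23/78)
j=2 picked index 2: u0 ∈ [5/39, 11/39)
j=3 picked index 3: u0 ∈ [3/26, 3/13)
j=4 picked index 4: u0 ∈ [5/78, 1/3)
j=5 picked index 4: u0 ∈ [-4/39, 1/6)
intersection: [11/78, 1/6)

11/78 1/6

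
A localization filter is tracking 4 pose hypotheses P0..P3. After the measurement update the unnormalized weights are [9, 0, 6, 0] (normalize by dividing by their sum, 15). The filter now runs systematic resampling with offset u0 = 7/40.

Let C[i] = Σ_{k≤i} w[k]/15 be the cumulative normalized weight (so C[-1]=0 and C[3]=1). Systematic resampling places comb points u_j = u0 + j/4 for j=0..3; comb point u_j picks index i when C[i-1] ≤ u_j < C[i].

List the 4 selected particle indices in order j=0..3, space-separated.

0 0 2 2

C = [3/5, 3/5, 1, 1]
j=0: u_0=7/40 ∈ [0, 3/5) → index 0
j=1: u_1=17/40 ∈ [0, 3/5) → index 0
j=2: u_2=27/40 ∈ [3/5, 1) → index 2
j=3: u_3=37/40 ∈ [3/5, 1) → index 2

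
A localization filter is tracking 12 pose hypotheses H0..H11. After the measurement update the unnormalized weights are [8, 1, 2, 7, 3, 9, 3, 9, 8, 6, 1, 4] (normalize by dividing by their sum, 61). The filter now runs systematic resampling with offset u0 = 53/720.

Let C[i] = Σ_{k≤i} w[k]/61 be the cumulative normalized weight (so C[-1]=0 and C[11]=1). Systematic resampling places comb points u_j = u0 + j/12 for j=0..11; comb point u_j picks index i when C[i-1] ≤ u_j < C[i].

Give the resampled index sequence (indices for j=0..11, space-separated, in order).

0 2 3 4 5 5 7 7 8 9 9 11

C = [8/61, 9/61, 11/61, 18/61, 21/61, 30/61, 33/61, 42/61, 50/61, 56/61, 57/61, 1]
j=0: u_0=53/720 ∈ [0, 8/61) → index 0
j=1: u_1=113/720 ∈ [9/61, 11/61) → index 2
j=2: u_2=173/720 ∈ [11/61, 18/61) → index 3
j=3: u_3=233/720 ∈ [18/61, 21/61) → index 4
j=4: u_4=293/720 ∈ [21/61, 30/61) → index 5
j=5: u_5=353/720 ∈ [21/61, 30/61) → index 5
j=6: u_6=413/720 ∈ [33/61, 42/61) → index 7
j=7: u_7=473/720 ∈ [33/61, 42/61) → index 7
j=8: u_8=533/720 ∈ [42/61, 50/61) → index 8
j=9: u_9=593/720 ∈ [50/61, 56/61) → index 9
j=10: u_10=653/720 ∈ [50/61, 56/61) → index 9
j=11: u_11=713/720 ∈ [57/61, 1) → index 11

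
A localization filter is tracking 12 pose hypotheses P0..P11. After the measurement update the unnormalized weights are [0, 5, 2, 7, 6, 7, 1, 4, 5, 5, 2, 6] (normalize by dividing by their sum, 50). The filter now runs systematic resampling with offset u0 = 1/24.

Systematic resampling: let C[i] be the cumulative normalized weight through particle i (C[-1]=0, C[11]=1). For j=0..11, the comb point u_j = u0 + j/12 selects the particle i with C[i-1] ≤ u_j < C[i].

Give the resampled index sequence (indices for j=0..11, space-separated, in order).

1 2 3 4 4 5 6 7 8 9 10 11

C = [0, 1/10, 7/50, 7/25, 2/5, 27/50, 14/25, 16/25, 37/50, 21/25, 22/25, 1]
j=0: u_0=1/24 ∈ [0, 1/10) → index 1
j=1: u_1=1/8 ∈ [1/10, 7/50) → index 2
j=2: u_2=5/24 ∈ [7/50, 7/25) → index 3
j=3: u_3=7/24 ∈ [7/25, 2/5) → index 4
j=4: u_4=3/8 ∈ [7/25, 2/5) → index 4
j=5: u_5=11/24 ∈ [2/5, 27/50) → index 5
j=6: u_6=13/24 ∈ [27/50, 14/25) → index 6
j=7: u_7=5/8 ∈ [14/25, 16/25) → index 7
j=8: u_8=17/24 ∈ [16/25, 37/50) → index 8
j=9: u_9=19/24 ∈ [37/50, 21/25) → index 9
j=10: u_10=7/8 ∈ [21/25, 22/25) → index 10
j=11: u_11=23/24 ∈ [22/25, 1) → index 11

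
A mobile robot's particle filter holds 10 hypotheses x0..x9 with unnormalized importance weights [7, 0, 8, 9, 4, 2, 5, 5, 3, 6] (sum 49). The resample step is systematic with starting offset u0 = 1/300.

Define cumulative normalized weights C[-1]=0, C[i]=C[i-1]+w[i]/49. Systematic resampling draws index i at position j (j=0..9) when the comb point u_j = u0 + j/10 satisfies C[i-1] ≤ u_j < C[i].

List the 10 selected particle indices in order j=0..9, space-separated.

C = [1/7, 1/7, 15/49, 24/49, 4/7, 30/49, 5/7, 40/49, 43/49, 1]
j=0: u_0=1/300 ∈ [0, 1/7) → index 0
j=1: u_1=31/300 ∈ [0, 1/7) → index 0
j=2: u_2=61/300 ∈ [1/7, 15/49) → index 2
j=3: u_3=91/300 ∈ [1/7, 15/49) → index 2
j=4: u_4=121/300 ∈ [15/49, 24/49) → index 3
j=5: u_5=151/300 ∈ [24/49, 4/7) → index 4
j=6: u_6=181/300 ∈ [4/7, 30/49) → index 5
j=7: u_7=211/300 ∈ [30/49, 5/7) → index 6
j=8: u_8=241/300 ∈ [5/7, 40/49) → index 7
j=9: u_9=271/300 ∈ [43/49, 1) → index 9

0 0 2 2 3 4 5 6 7 9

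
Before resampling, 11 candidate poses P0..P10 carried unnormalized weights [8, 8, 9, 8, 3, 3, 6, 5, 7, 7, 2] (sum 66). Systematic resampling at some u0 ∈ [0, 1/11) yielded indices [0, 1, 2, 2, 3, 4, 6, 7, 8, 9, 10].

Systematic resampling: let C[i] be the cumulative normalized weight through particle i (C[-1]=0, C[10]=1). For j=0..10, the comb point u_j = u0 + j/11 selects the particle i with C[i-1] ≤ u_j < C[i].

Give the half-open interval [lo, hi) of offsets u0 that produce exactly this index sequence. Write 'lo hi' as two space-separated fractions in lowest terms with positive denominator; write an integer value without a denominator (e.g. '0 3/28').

2/33 1/11

C = [4/33, 8/33, 25/66, 1/2, 6/11, 13/22, 15/22, 25/33, 19/22, 32/33, 1]
j=0 picked index 0: u0 ∈ [0, 4/33)
j=1 picked index 1: u0 ∈ [1/33, 5/33)
j=2 picked index 2: u0 ∈ [2/33, 13/66)
j=3 picked index 2: u0 ∈ [-1/33, 7/66)
j=4 picked index 3: u0 ∈ [1/66, 3/22)
j=5 picked index 4: u0 ∈ [1/22, 1/11)
j=6 picked index 6: u0 ∈ [1/22, 3/22)
j=7 picked index 7: u0 ∈ [1/22, 4/33)
j=8 picked index 8: u0 ∈ [1/33, 3/22)
j=9 picked index 9: u0 ∈ [1/22, 5/33)
j=10 picked index 10: u0 ∈ [2/33, 1/11)
intersection: [2/33, 1/11)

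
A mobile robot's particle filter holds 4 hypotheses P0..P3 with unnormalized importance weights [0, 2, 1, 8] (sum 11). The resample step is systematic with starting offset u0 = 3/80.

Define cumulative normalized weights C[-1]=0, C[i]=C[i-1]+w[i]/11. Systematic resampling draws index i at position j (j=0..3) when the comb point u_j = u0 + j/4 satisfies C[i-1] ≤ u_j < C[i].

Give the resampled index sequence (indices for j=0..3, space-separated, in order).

1 3 3 3

C = [0, 2/11, 3/11, 1]
j=0: u_0=3/80 ∈ [0, 2/11) → index 1
j=1: u_1=23/80 ∈ [3/11, 1) → index 3
j=2: u_2=43/80 ∈ [3/11, 1) → index 3
j=3: u_3=63/80 ∈ [3/11, 1) → index 3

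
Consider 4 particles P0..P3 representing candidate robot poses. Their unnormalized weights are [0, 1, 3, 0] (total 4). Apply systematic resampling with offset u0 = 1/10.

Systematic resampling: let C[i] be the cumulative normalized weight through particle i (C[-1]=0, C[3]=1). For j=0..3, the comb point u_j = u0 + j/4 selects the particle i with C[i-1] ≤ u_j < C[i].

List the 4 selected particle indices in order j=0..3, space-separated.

1 2 2 2

C = [0, 1/4, 1, 1]
j=0: u_0=1/10 ∈ [0, 1/4) → index 1
j=1: u_1=7/20 ∈ [1/4, 1) → index 2
j=2: u_2=3/5 ∈ [1/4, 1) → index 2
j=3: u_3=17/20 ∈ [1/4, 1) → index 2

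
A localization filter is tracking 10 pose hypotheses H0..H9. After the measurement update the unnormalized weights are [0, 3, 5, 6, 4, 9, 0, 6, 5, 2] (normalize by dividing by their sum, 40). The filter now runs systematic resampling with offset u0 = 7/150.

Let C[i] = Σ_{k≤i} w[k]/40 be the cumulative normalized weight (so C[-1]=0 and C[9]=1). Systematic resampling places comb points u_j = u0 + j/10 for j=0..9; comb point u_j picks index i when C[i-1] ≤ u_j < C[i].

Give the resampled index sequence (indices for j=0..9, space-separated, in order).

1 2 3 3 4 5 5 7 8 8

C = [0, 3/40, 1/5, 7/20, 9/20, 27/40, 27/40, 33/40, 19/20, 1]
j=0: u_0=7/150 ∈ [0, 3/40) → index 1
j=1: u_1=11/75 ∈ [3/40, 1/5) → index 2
j=2: u_2=37/150 ∈ [1/5, 7/20) → index 3
j=3: u_3=26/75 ∈ [1/5, 7/20) → index 3
j=4: u_4=67/150 ∈ [7/20, 9/20) → index 4
j=5: u_5=41/75 ∈ [9/20, 27/40) → index 5
j=6: u_6=97/150 ∈ [9/20, 27/40) → index 5
j=7: u_7=56/75 ∈ [27/40, 33/40) → index 7
j=8: u_8=127/150 ∈ [33/40, 19/20) → index 8
j=9: u_9=71/75 ∈ [33/40, 19/20) → index 8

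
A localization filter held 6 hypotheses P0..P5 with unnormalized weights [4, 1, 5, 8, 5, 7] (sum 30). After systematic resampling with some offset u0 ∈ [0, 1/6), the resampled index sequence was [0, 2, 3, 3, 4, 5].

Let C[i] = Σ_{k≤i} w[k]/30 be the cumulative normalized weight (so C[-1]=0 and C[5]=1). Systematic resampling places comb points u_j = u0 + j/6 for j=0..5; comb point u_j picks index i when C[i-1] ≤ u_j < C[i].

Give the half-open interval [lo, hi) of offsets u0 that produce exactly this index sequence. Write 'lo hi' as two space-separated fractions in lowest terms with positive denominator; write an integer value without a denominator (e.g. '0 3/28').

C = [2/15, 1/6, 1/3, 3/5, 23/30, 1]
j=0 picked index 0: u0 ∈ [0, 2/15)
j=1 picked index 2: u0 ∈ [0, 1/6)
j=2 picked index 3: u0 ∈ [0, 4/15)
j=3 picked index 3: u0 ∈ [-1/6, 1/10)
j=4 picked index 4: u0 ∈ [-1/15, 1/10)
j=5 picked index 5: u0 ∈ [-1/15, 1/6)
intersection: [0, 1/10)

0 1/10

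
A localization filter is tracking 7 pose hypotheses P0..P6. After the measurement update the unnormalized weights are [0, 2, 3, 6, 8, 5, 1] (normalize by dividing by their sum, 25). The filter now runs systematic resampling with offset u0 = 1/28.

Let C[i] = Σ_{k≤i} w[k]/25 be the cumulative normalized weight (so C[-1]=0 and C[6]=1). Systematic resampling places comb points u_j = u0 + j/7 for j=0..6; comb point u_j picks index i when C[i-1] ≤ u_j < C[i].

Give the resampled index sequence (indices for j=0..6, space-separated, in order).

C = [0, 2/25, 1/5, 11/25, 19/25, 24/25, 1]
j=0: u_0=1/28 ∈ [0, 2/25) → index 1
j=1: u_1=5/28 ∈ [2/25, 1/5) → index 2
j=2: u_2=9/28 ∈ [1/5, 11/25) → index 3
j=3: u_3=13/28 ∈ [11/25, 19/25) → index 4
j=4: u_4=17/28 ∈ [11/25, 19/25) → index 4
j=5: u_5=3/4 ∈ [11/25, 19/25) → index 4
j=6: u_6=25/28 ∈ [19/25, 24/25) → index 5

1 2 3 4 4 4 5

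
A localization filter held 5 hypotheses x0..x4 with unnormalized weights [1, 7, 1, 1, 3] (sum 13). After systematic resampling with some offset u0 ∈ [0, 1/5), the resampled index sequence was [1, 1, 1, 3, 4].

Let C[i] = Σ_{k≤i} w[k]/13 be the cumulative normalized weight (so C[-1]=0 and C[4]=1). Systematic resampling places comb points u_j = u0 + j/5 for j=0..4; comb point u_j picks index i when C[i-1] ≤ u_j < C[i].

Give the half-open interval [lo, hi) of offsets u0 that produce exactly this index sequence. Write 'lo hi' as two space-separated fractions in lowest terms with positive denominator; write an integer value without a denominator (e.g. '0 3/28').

C = [1/13, 8/13, 9/13, 10/13, 1]
j=0 picked index 1: u0 ∈ [1/13, 8/13)
j=1 picked index 1: u0 ∈ [-8/65, 27/65)
j=2 picked index 1: u0 ∈ [-21/65, 14/65)
j=3 picked index 3: u0 ∈ [6/65, 11/65)
j=4 picked index 4: u0 ∈ [-2/65, 1/5)
intersection: [6/65, 11/65)

6/65 11/65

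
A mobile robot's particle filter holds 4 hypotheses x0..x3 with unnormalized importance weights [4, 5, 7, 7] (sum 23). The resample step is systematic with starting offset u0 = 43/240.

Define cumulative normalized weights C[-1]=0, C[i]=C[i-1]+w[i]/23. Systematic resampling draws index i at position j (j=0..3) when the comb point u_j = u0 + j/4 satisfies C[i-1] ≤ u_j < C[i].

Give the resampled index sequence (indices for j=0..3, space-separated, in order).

1 2 2 3

C = [4/23, 9/23, 16/23, 1]
j=0: u_0=43/240 ∈ [4/23, 9/23) → index 1
j=1: u_1=103/240 ∈ [9/23, 16/23) → index 2
j=2: u_2=163/240 ∈ [9/23, 16/23) → index 2
j=3: u_3=223/240 ∈ [16/23, 1) → index 3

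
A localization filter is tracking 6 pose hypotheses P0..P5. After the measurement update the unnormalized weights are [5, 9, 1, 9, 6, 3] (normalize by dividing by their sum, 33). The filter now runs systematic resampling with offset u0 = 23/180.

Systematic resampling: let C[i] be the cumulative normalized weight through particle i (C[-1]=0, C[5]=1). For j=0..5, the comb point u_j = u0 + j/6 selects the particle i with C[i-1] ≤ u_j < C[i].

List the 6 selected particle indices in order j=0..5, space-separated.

0 1 3 3 4 5

C = [5/33, 14/33, 5/11, 8/11, 10/11, 1]
j=0: u_0=23/180 ∈ [0, 5/33) → index 0
j=1: u_1=53/180 ∈ [5/33, 14/33) → index 1
j=2: u_2=83/180 ∈ [5/11, 8/11) → index 3
j=3: u_3=113/180 ∈ [5/11, 8/11) → index 3
j=4: u_4=143/180 ∈ [8/11, 10/11) → index 4
j=5: u_5=173/180 ∈ [10/11, 1) → index 5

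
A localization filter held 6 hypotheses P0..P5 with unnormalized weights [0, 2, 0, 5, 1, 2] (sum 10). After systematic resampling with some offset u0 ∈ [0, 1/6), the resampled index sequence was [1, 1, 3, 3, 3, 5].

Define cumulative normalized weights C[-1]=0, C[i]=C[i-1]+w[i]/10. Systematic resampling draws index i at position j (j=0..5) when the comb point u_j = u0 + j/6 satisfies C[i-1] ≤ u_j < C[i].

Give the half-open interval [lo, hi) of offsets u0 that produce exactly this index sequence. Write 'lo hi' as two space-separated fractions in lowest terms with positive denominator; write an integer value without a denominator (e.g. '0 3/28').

0 1/30

C = [0, 1/5, 1/5, 7/10, 4/5, 1]
j=0 picked index 1: u0 ∈ [0, 1/5)
j=1 picked index 1: u0 ∈ [-1/6, 1/30)
j=2 picked index 3: u0 ∈ [-2/15, 11/30)
j=3 picked index 3: u0 ∈ [-3/10, 1/5)
j=4 picked index 3: u0 ∈ [-7/15, 1/30)
j=5 picked index 5: u0 ∈ [-1/30, 1/6)
intersection: [0, 1/30)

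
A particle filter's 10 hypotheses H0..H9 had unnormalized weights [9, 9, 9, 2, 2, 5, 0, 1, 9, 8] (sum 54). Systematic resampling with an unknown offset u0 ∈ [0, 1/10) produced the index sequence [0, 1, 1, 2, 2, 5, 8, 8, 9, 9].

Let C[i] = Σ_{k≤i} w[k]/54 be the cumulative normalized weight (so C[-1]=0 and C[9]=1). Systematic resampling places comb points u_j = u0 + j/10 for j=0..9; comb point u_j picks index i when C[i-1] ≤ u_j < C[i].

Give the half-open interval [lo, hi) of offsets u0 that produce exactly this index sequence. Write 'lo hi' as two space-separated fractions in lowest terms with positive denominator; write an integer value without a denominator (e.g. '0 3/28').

23/270 1/10

C = [1/6, 1/3, 1/2, 29/54, 31/54, 2/3, 2/3, 37/54, 23/27, 1]
j=0 picked index 0: u0 ∈ [0, 1/6)
j=1 picked index 1: u0 ∈ [1/15, 7/30)
j=2 picked index 1: u0 ∈ [-1/30, 2/15)
j=3 picked index 2: u0 ∈ [1/30, 1/5)
j=4 picked index 2: u0 ∈ [-1/15, 1/10)
j=5 picked index 5: u0 ∈ [2/27, 1/6)
j=6 picked index 8: u0 ∈ [23/270, 34/135)
j=7 picked index 8: u0 ∈ [-2/135, 41/270)
j=8 picked index 9: u0 ∈ [7/135, 1/5)
j=9 picked index 9: u0 ∈ [-13/270, 1/10)
intersection: [23/270, 1/10)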